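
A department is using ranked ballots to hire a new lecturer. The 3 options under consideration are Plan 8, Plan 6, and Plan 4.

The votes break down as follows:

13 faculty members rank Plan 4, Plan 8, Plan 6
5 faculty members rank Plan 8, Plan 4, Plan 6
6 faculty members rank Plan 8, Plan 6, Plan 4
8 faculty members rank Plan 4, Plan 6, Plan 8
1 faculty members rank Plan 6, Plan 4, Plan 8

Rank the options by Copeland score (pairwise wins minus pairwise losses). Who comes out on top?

Plan 4

Pairwise results:
  Plan 8 vs Plan 6: Plan 8 wins 24–9.
  Plan 8 vs Plan 4: Plan 4 wins 22–11.
  Plan 6 vs Plan 4: Plan 4 wins 26–7.
Copeland scores (wins − losses):
  Plan 8: 1 − 1 = 0
  Plan 6: 0 − 2 = -2
  Plan 4: 2 − 0 = 2
Plan 4 has the best Copeland score.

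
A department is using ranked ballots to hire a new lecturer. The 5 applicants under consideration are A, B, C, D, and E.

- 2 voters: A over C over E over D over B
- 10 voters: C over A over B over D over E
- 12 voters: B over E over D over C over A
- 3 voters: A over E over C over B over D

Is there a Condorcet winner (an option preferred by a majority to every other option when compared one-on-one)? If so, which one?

Head-to-head results (27 voters total):
A vs B: A wins 15–12.
A vs C: C wins 22–5.
A vs D: A wins 15–12.
A vs E: A wins 15–12.
B vs C: C wins 15–12.
B vs D: B wins 25–2.
B vs E: B wins 22–5.
C vs D: C wins 15–12.
C vs E: E wins 15–12.
D vs E: E wins 17–10.
No candidate beats all others: A beats E beats C beats A, a majority cycle.

There is no Condorcet winner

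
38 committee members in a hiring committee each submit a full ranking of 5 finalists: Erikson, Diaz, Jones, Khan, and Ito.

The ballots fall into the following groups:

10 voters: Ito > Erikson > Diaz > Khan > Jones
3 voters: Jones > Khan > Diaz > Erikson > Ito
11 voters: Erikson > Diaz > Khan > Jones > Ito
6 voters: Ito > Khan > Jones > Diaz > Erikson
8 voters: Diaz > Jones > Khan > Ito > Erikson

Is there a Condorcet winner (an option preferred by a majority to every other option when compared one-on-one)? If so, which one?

Head-to-head results (38 voters total):
Erikson vs Diaz: Erikson wins 21–17.
Erikson vs Jones: Erikson wins 21–17.
Erikson vs Khan: Erikson wins 21–17.
Erikson vs Ito: Ito wins 24–14.
Diaz vs Jones: Diaz wins 29–9.
Diaz vs Khan: Diaz wins 29–9.
Diaz vs Ito: Diaz wins 22–16.
Jones vs Khan: Khan wins 27–11.
Jones vs Ito: Jones wins 22–16.
Khan vs Ito: Khan wins 22–16.
No candidate beats all others: Erikson beats Diaz beats Ito beats Erikson, a majority cycle.

No Condorcet winner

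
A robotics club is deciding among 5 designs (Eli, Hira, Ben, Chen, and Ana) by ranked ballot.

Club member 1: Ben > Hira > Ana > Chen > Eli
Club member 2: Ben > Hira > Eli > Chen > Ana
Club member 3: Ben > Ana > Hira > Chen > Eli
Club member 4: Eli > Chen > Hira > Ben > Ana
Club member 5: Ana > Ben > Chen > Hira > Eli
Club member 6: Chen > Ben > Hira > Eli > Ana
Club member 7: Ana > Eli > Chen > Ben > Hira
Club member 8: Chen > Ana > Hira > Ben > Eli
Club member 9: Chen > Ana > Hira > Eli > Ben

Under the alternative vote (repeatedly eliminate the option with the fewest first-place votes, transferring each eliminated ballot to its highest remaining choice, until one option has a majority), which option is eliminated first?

Hira

Round 1: Ben 3, Chen 3, Ana 2, Eli 1, Hira 0. Hira has the fewest and is eliminated.
Round 2: Ben 3, Chen 3, Ana 2, Eli 1. Eli has the fewest and is eliminated.
Round 3: Chen 4, Ben 3, Ana 2. Ana has the fewest and is eliminated.
Round 4: Chen 5, Ben 4. Chen has a majority.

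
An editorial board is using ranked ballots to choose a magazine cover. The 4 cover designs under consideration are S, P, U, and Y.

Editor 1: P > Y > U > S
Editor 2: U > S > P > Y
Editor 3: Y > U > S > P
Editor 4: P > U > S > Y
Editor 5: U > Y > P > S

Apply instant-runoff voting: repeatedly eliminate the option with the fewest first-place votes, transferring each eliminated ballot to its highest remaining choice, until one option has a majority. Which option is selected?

Round 1: P 2, U 2, Y 1, S 0. S has the fewest and is eliminated.
Round 2: P 2, U 2, Y 1. Y has the fewest and is eliminated.
Round 3: U 3, P 2. U has a majority.

U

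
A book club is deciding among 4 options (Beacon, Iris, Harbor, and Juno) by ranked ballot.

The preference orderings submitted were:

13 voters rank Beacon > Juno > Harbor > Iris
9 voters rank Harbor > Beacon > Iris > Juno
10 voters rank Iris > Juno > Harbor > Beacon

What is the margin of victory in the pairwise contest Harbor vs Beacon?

Ballots ranking Harbor above Beacon: 9+10 = 19.
Ballots ranking Beacon above Harbor: 13.
Harbor wins 19–13, a margin of 6.

6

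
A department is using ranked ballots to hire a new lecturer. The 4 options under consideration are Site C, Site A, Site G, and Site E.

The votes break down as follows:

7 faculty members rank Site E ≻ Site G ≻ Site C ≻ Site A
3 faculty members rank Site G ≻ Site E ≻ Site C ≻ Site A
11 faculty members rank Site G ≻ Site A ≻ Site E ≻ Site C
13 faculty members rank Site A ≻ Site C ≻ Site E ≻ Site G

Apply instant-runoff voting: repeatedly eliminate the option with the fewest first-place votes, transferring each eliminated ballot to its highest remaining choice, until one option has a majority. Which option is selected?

Round 1: Site G 14, Site A 13, Site E 7, Site C 0. Site C has the fewest and is eliminated.
Round 2: Site G 14, Site A 13, Site E 7. Site E has the fewest and is eliminated.
Round 3: Site G 21, Site A 13. Site G has a majority.

Site G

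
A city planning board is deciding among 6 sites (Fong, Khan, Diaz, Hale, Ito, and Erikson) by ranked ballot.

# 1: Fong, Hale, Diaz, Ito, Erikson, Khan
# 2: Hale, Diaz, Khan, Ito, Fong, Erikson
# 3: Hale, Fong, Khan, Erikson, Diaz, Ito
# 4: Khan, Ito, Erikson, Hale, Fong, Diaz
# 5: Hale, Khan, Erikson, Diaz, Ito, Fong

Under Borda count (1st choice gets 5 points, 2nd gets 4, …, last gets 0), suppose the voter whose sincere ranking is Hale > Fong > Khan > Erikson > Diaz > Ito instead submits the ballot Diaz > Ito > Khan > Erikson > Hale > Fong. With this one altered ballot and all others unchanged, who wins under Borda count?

Hale

Borda totals with the altered ballot: Fong 7, Khan 15, Diaz 14, Hale 17, Ito 13, Erikson 9.
The winner is unchanged: still Hale.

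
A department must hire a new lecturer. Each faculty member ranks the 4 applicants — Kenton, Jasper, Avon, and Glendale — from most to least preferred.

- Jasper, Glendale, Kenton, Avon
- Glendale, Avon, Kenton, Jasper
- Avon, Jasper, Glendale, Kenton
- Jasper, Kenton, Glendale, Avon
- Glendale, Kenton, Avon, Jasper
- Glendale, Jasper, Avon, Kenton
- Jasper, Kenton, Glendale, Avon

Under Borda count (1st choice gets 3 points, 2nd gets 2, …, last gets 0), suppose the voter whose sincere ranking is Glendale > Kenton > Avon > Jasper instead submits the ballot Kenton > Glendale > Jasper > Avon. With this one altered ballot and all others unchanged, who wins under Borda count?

Borda totals with the altered ballot: Kenton 9, Jasper 14, Avon 6, Glendale 13.
The switch changes the winner from Glendale to Jasper.

Jasper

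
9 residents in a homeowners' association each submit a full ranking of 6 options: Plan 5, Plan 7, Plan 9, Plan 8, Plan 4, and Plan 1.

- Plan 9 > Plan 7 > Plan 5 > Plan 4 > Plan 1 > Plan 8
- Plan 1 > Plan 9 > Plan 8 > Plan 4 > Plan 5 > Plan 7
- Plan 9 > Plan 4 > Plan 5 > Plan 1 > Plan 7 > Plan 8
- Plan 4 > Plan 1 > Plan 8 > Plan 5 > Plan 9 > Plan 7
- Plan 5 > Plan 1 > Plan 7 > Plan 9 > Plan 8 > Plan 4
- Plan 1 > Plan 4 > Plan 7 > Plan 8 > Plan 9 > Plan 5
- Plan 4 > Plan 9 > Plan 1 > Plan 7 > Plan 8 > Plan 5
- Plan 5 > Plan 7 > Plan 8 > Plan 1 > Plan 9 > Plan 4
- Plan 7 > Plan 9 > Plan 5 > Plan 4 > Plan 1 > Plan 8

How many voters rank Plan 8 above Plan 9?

3

Ballots ranking Plan 8 above Plan 9: 3.
Ballots ranking Plan 9 above Plan 8: 6.
So 3 of 9 voters prefer Plan 8 to Plan 9.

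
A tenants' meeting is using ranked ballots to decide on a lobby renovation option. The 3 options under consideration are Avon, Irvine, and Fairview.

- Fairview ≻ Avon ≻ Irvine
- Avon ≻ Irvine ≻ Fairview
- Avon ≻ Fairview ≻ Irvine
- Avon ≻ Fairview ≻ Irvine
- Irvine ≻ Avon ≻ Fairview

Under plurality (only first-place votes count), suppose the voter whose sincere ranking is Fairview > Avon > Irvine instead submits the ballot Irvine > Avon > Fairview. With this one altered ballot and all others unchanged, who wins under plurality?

First-place totals with the altered ballot: Avon 3, Irvine 2, Fairview 0.
The winner is unchanged: still Avon.

Avon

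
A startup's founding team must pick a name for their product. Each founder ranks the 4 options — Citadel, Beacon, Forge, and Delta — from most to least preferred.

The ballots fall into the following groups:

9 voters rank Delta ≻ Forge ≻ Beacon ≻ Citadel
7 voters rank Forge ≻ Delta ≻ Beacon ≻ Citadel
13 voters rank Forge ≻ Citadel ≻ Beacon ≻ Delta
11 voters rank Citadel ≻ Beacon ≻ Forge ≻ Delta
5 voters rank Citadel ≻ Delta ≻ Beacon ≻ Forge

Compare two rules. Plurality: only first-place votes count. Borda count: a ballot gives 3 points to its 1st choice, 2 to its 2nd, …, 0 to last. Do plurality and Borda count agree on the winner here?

Yes

Plurality first-place counts: Citadel 16, Beacon 0, Forge 20, Delta 9 → Forge.
Borda totals: Citadel 74, Beacon 56, Forge 89, Delta 51 → Forge.
The two rules agree on Forge.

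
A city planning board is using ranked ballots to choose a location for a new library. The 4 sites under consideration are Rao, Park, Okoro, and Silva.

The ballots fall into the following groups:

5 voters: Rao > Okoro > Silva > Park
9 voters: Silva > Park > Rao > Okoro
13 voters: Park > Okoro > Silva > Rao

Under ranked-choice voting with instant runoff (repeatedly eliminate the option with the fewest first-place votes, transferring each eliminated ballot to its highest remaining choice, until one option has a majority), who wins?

Silva

Round 1: Park 13, Silva 9, Rao 5, Okoro 0. Okoro has the fewest and is eliminated.
Round 2: Park 13, Silva 9, Rao 5. Rao has the fewest and is eliminated.
Round 3: Silva 14, Park 13. Silva has a majority.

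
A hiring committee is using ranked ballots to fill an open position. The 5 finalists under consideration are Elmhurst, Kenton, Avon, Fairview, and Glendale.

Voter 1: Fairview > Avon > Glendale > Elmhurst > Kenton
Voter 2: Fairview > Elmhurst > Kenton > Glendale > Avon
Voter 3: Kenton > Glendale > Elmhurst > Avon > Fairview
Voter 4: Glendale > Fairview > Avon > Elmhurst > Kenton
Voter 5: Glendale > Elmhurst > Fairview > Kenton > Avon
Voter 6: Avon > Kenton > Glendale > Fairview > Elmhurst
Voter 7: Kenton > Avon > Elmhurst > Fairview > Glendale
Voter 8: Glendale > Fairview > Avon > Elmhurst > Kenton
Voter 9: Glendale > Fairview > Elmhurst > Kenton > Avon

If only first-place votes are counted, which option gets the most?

Glendale

First-place vote totals:
  Elmhurst: 0
  Kenton: 2
  Avon: 1
  Fairview: 2
  Glendale: 4
Glendale has the most first-place votes.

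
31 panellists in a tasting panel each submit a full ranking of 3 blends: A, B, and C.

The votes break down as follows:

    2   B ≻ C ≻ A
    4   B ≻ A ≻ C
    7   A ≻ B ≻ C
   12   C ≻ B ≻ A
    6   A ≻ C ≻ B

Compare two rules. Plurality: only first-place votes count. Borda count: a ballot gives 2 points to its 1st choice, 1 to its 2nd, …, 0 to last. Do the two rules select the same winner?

No

Plurality first-place counts: A 13, B 6, C 12 → A.
Borda totals: A 30, B 31, C 32 → C.
The two rules disagree: plurality picks A, Borda picks C.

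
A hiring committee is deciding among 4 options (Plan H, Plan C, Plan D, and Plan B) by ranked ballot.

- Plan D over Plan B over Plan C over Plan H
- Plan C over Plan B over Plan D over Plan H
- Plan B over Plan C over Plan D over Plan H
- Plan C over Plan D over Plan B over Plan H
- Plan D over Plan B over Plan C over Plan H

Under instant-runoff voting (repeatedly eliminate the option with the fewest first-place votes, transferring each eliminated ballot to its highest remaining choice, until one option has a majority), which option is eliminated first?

Plan H

Round 1: Plan C 2, Plan D 2, Plan B 1, Plan H 0. Plan H has the fewest and is eliminated.
Round 2: Plan C 2, Plan D 2, Plan B 1. Plan B has the fewest and is eliminated.
Round 3: Plan C 3, Plan D 2. Plan C has a majority.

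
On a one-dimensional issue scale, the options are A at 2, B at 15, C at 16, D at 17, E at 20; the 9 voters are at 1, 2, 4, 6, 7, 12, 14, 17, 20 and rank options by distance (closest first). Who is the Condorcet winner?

A

With single-peaked preferences on a line, the Condorcet winner is the candidate closest to the median voter.
The median voter (position 7) is closest to A at 2.
Check: A vs B — voters closer to A: 5 of 9.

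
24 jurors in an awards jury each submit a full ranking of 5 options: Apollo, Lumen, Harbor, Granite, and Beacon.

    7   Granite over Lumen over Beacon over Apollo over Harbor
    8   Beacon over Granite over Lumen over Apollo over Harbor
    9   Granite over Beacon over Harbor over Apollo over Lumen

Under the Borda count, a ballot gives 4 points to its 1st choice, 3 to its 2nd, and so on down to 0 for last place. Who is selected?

Borda scores:
  Apollo: 7·1 + 8·1 + 9·1 = 24
  Lumen: 7·3 + 8·2 + 9·0 = 37
  Harbor: 7·0 + 8·0 + 9·2 = 18
  Granite: 7·4 + 8·3 + 9·4 = 88
  Beacon: 7·2 + 8·4 + 9·3 = 73
Granite has the highest total.

Granite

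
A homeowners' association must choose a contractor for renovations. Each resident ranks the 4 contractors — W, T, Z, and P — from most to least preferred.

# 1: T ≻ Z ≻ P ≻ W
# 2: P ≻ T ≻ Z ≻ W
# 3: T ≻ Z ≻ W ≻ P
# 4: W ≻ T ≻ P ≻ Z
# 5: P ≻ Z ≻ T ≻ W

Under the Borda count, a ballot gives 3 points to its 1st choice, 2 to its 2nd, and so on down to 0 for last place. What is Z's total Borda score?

7

Borda scores:
  W: 0 + 0 + 1 + 3 + 0 = 4
  T: 3 + 2 + 3 + 2 + 1 = 11
  Z: 2 + 1 + 2 + 0 + 2 = 7
  P: 1 + 3 + 0 + 1 + 3 = 8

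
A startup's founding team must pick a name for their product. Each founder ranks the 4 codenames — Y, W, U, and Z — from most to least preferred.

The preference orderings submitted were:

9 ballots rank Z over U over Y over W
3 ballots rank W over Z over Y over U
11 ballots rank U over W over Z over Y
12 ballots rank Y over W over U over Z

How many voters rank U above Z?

Ballots ranking U above Z: 11+12 = 23.
Ballots ranking Z above U: 9+3 = 12.
So 23 of 35 voters prefer U to Z.

23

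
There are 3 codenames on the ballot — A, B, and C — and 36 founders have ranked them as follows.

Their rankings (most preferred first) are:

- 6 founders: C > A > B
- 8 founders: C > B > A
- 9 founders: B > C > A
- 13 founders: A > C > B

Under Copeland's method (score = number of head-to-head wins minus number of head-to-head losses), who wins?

Pairwise results:
  A vs B: A wins 19–17.
  A vs C: C wins 23–13.
  B vs C: C wins 27–9.
Copeland scores (wins − losses):
  A: 1 − 1 = 0
  B: 0 − 2 = -2
  C: 2 − 0 = 2
C has the best Copeland score.

C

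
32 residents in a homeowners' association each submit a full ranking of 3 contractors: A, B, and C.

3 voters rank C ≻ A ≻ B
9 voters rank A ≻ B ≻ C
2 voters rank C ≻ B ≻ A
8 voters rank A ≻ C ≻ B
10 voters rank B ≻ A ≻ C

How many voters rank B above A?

Ballots ranking B above A: 2+10 = 12.
Ballots ranking A above B: 3+9+8 = 20.
So 12 of 32 voters prefer B to A.

12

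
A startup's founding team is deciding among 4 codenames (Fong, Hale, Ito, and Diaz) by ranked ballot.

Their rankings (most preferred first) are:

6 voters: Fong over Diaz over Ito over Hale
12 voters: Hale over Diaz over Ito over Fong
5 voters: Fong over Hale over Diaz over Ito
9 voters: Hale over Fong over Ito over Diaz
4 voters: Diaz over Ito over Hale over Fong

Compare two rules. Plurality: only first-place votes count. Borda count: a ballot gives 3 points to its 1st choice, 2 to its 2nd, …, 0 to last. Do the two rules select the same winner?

Plurality first-place counts: Fong 11, Hale 21, Ito 0, Diaz 4 → Hale.
Borda totals: Fong 51, Hale 77, Ito 35, Diaz 53 → Hale.
The two rules agree on Hale.

Yes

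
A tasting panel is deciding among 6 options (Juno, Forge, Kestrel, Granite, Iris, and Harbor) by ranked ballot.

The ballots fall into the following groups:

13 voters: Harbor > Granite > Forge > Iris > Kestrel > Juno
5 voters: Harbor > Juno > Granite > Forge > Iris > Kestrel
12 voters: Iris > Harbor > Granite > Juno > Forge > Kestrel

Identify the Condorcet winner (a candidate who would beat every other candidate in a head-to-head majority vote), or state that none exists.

Harbor

Head-to-head results (30 voters total):
Juno vs Forge: Juno wins 17–13.
Juno vs Kestrel: Juno wins 17–13.
Juno vs Granite: Granite wins 25–5.
Juno vs Iris: Iris wins 25–5.
Juno vs Harbor: Harbor wins 30–0.
Forge vs Kestrel: Forge wins 30–0.
Forge vs Granite: Granite wins 30–0.
Forge vs Iris: Forge wins 18–12.
Forge vs Harbor: Harbor wins 30–0.
Kestrel vs Granite: Granite wins 30–0.
Kestrel vs Iris: Iris wins 30–0.
Kestrel vs Harbor: Harbor wins 30–0.
Granite vs Iris: Granite wins 18–12.
Granite vs Harbor: Harbor wins 30–0.
Iris vs Harbor: Harbor wins 18–12.
Harbor beats each rival — Juno (30–0), Forge (30–0), Kestrel (30–0), Granite (30–0), Iris (18–12) — so Harbor is the Condorcet winner.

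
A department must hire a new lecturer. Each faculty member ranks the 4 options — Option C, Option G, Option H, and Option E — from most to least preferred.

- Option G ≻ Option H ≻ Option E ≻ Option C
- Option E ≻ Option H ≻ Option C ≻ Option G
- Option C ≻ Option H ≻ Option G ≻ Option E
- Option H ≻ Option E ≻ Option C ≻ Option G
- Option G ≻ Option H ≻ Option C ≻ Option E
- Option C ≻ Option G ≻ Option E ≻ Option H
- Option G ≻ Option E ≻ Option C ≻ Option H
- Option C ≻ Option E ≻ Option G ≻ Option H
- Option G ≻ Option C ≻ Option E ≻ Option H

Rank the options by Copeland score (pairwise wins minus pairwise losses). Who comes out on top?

Pairwise results:
  Option C vs Option G: Option C wins 5–4.
  Option C vs Option H: Option C wins 5–4.
  Option C vs Option E: Option C wins 5–4.
  Option G vs Option H: Option G wins 6–3.
  Option G vs Option E: Option G wins 6–3.
  Option H vs Option E: Option E wins 5–4.
Copeland scores (wins − losses):
  Option C: 3 − 0 = 3
  Option G: 2 − 1 = 1
  Option H: 0 − 3 = -3
  Option E: 1 − 2 = -1
Option C has the best Copeland score.

Option C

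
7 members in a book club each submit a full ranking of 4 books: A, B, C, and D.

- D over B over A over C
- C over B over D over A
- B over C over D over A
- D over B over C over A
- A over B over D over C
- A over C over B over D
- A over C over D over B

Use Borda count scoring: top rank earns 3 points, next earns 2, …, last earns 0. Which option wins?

B

Borda scores:
  A: 1 + 0 + 0 + 0 + 3 + 3 + 3 = 10
  B: 2 + 2 + 3 + 2 + 2 + 1 + 0 = 12
  C: 0 + 3 + 2 + 1 + 0 + 2 + 2 = 10
  D: 3 + 1 + 1 + 3 + 1 + 0 + 1 = 10
B has the highest total.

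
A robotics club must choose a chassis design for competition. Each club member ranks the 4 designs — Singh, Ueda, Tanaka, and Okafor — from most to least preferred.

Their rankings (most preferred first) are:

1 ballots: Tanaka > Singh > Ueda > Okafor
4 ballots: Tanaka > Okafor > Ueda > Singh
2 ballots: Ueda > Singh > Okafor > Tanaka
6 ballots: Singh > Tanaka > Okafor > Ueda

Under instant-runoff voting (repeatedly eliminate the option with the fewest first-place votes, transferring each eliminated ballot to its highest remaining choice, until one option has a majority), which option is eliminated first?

Round 1: Singh 6, Tanaka 5, Ueda 2, Okafor 0. Okafor has the fewest and is eliminated.
Round 2: Singh 6, Tanaka 5, Ueda 2. Ueda has the fewest and is eliminated.
Round 3: Singh 8, Tanaka 5. Singh has a majority.

Okafor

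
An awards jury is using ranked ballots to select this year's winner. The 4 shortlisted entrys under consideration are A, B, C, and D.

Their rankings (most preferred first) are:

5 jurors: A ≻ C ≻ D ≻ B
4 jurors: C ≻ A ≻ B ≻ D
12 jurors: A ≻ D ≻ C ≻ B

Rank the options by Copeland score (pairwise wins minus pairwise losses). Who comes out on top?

Pairwise results:
  A vs B: A wins 21–0.
  A vs C: A wins 17–4.
  A vs D: A wins 21–0.
  B vs C: C wins 21–0.
  B vs D: D wins 17–4.
  C vs D: D wins 12–9.
Copeland scores (wins − losses):
  A: 3 − 0 = 3
  B: 0 − 3 = -3
  C: 1 − 2 = -1
  D: 2 − 1 = 1
A has the best Copeland score.

A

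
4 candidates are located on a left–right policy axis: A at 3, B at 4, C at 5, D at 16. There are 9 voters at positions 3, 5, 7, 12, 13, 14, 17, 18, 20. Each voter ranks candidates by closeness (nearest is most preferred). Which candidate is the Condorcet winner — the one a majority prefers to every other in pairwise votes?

D

With single-peaked preferences on a line, the Condorcet winner is the candidate closest to the median voter.
The median voter (position 13) is closest to D at 16.
Check: D vs B — voters closer to D: 6 of 9.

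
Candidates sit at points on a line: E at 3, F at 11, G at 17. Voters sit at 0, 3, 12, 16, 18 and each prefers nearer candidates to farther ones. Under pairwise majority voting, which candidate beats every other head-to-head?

F

With single-peaked preferences on a line, the Condorcet winner is the candidate closest to the median voter.
The median voter (position 12) is closest to F at 11.
Check: F vs G — voters closer to F: 3 of 5.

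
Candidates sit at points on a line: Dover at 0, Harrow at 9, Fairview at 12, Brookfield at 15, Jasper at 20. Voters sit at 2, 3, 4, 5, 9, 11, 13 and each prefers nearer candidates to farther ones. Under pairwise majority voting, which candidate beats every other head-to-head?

Harrow

With single-peaked preferences on a line, the Condorcet winner is the candidate closest to the median voter.
The median voter (position 5) is closest to Harrow at 9.
Check: Harrow vs Dover — voters closer to Harrow: 4 of 7.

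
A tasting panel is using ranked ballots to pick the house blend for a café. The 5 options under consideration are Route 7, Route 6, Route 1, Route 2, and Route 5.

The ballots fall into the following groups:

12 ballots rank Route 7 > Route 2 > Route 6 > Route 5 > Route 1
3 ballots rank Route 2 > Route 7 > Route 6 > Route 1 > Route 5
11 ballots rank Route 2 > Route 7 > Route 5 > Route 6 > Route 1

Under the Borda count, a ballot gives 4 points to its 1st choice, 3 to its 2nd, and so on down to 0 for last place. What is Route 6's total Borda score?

41

Borda scores:
  Route 7: 12·4 + 3·3 + 11·3 = 90
  Route 6: 12·2 + 3·2 + 11·1 = 41
  Route 1: 12·0 + 3·1 + 11·0 = 3
  Route 2: 12·3 + 3·4 + 11·4 = 92
  Route 5: 12·1 + 3·0 + 11·2 = 34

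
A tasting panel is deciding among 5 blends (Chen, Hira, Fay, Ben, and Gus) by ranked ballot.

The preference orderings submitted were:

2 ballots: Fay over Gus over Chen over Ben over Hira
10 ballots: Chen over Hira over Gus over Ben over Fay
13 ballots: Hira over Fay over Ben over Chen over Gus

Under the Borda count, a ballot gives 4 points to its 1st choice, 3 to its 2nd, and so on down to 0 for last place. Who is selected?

Hira

Borda scores:
  Chen: 2·2 + 10·4 + 13·1 = 57
  Hira: 2·0 + 10·3 + 13·4 = 82
  Fay: 2·4 + 10·0 + 13·3 = 47
  Ben: 2·1 + 10·1 + 13·2 = 38
  Gus: 2·3 + 10·2 + 13·0 = 26
Hira has the highest total.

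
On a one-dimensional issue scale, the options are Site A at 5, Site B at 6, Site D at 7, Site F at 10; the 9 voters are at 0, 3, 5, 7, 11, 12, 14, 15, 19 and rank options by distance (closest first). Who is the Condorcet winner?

Site F

With single-peaked preferences on a line, the Condorcet winner is the candidate closest to the median voter.
The median voter (position 11) is closest to Site F at 10.
Check: Site F vs Site B — voters closer to Site F: 5 of 9.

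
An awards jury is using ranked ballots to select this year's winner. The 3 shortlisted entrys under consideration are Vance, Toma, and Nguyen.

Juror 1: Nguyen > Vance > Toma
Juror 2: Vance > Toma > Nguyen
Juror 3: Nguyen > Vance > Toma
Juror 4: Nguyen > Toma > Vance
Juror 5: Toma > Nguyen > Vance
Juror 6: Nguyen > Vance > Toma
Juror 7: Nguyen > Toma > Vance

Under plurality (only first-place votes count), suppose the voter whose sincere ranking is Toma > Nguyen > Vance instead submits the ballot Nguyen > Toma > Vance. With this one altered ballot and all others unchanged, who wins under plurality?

First-place totals with the altered ballot: Vance 1, Toma 0, Nguyen 6.
The winner is unchanged: still Nguyen.

Nguyen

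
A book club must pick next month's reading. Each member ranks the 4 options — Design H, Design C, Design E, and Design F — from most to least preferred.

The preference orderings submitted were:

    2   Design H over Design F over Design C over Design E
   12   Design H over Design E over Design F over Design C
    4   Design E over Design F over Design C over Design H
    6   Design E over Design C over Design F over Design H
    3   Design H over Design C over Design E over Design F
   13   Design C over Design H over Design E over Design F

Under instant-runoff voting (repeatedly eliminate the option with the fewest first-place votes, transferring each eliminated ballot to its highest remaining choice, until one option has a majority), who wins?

Round 1: Design H 17, Design C 13, Design E 10, Design F 0. Design F has the fewest and is eliminated.
Round 2: Design H 17, Design C 13, Design E 10. Design E has the fewest and is eliminated.
Round 3: Design C 23, Design H 17. Design C has a majority.

Design C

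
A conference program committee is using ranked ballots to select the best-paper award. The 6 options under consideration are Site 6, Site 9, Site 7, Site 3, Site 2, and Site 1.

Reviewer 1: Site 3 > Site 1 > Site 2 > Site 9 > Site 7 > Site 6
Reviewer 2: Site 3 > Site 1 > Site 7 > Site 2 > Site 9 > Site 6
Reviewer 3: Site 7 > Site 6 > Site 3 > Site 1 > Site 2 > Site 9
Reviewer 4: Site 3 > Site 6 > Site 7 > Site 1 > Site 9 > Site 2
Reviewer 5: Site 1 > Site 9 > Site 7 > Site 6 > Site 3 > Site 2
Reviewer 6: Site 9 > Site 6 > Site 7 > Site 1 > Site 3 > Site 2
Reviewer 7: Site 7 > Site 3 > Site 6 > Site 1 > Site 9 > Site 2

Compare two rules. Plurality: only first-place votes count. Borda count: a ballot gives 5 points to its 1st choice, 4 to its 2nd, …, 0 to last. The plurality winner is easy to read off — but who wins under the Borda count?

Site 3

Plurality first-place counts: Site 6 0, Site 9 1, Site 7 2, Site 3 3, Site 2 0, Site 1 1 → Site 3.
Borda totals: Site 6 17, Site 9 14, Site 7 23, Site 3 24, Site 2 6, Site 1 21 → Site 3.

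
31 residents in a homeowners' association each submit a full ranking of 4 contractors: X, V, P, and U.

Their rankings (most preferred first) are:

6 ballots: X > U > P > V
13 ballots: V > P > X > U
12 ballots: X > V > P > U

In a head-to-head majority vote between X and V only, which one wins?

X

Ballots ranking X above V: 6+12 = 18.
Ballots ranking V above X: 13.
X wins the head-to-head, 18–13.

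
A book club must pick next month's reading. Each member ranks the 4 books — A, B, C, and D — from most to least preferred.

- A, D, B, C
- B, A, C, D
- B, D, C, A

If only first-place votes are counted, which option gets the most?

First-place vote totals:
  A: 1
  B: 2
  C: 0
  D: 0
B has the most first-place votes.

B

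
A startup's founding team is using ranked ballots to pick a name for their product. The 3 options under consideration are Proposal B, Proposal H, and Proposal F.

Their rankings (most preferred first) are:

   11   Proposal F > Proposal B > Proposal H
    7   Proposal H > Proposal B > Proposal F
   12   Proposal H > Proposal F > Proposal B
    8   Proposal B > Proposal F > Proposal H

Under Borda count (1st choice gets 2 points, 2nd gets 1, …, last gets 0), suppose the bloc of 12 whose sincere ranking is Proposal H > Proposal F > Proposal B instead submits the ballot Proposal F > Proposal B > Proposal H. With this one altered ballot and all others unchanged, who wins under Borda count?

Proposal F

Borda totals with the altered ballot: Proposal B 46, Proposal H 14, Proposal F 54.
The winner is unchanged: still Proposal F.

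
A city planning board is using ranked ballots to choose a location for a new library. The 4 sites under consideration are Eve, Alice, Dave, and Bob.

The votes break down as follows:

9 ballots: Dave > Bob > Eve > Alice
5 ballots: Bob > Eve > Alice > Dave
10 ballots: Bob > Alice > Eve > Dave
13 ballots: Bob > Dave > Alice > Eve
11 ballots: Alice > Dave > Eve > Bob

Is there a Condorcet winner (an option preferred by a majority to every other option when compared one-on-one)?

Head-to-head results (48 voters total):
Eve vs Alice: Alice wins 34–14.
Eve vs Dave: Dave wins 33–15.
Eve vs Bob: Bob wins 37–11.
Alice vs Dave: Alice wins 26–22.
Alice vs Bob: Bob wins 37–11.
Dave vs Bob: Bob wins 28–20.
Bob beats each rival — Eve (37–11), Alice (37–11), Dave (28–20) — so Bob is the Condorcet winner.

Yes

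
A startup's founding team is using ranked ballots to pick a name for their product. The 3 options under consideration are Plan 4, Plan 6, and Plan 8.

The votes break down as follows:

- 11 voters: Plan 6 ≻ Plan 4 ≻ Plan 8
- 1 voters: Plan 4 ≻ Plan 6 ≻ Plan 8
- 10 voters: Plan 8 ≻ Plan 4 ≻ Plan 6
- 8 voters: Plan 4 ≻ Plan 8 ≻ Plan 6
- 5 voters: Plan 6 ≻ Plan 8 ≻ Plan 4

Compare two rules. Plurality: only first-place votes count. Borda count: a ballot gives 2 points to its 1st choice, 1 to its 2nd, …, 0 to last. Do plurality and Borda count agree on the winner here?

No

Plurality first-place counts: Plan 4 9, Plan 6 16, Plan 8 10 → Plan 6.
Borda totals: Plan 4 39, Plan 6 33, Plan 8 33 → Plan 4.
The two rules disagree: plurality picks Plan 6, Borda picks Plan 4.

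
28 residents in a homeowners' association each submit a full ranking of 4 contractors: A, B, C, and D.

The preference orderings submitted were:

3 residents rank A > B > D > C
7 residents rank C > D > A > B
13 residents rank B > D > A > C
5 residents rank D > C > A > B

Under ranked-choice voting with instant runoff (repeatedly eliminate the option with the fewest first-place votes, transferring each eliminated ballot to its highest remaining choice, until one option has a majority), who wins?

Round 1: B 13, C 7, D 5, A 3. A has the fewest and is eliminated.
Round 2: B 16, C 7, D 5. B has a majority.

B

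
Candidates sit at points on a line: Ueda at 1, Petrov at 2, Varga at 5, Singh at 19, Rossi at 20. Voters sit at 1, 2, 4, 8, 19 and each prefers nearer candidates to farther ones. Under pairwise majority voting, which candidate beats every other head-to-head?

Varga

With single-peaked preferences on a line, the Condorcet winner is the candidate closest to the median voter.
The median voter (position 4) is closest to Varga at 5.
Check: Varga vs Ueda — voters closer to Varga: 3 of 5.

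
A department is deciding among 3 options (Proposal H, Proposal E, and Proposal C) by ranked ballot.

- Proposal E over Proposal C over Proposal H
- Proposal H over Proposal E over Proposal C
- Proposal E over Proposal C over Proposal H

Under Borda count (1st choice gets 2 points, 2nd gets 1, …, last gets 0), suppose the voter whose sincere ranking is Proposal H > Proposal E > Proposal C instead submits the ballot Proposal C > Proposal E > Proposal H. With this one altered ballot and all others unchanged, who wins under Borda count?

Borda totals with the altered ballot: Proposal H 0, Proposal E 5, Proposal C 4.
The winner is unchanged: still Proposal E.

Proposal E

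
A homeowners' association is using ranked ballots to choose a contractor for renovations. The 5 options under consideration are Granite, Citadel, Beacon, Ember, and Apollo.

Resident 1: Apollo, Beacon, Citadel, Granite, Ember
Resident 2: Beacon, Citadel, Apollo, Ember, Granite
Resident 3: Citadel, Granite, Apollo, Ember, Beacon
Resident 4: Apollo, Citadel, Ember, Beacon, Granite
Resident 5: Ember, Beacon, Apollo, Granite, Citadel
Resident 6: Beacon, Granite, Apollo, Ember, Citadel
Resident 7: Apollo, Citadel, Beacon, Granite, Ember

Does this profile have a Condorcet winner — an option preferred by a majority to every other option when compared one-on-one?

Head-to-head results (7 voters total):
Granite vs Citadel: Citadel wins 5–2.
Granite vs Beacon: Beacon wins 6–1.
Granite vs Ember: Granite wins 4–3.
Granite vs Apollo: Apollo wins 5–2.
Citadel vs Beacon: Beacon wins 4–3.
Citadel vs Ember: Citadel wins 5–2.
Citadel vs Apollo: Apollo wins 5–2.
Beacon vs Ember: Beacon wins 4–3.
Beacon vs Apollo: Apollo wins 4–3.
Ember vs Apollo: Apollo wins 6–1.
Apollo beats each rival — Granite (5–2), Citadel (5–2), Beacon (4–3), Ember (6–1) — so Apollo is the Condorcet winner.

Yes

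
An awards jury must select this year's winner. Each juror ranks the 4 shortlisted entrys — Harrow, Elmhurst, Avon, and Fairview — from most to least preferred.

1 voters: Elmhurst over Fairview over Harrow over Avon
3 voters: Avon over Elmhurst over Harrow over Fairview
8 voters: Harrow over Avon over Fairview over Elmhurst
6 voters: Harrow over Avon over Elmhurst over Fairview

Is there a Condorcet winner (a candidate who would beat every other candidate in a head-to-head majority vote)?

Yes

Head-to-head results (18 voters total):
Harrow vs Elmhurst: Harrow wins 14–4.
Harrow vs Avon: Harrow wins 15–3.
Harrow vs Fairview: Harrow wins 17–1.
Elmhurst vs Avon: Avon wins 17–1.
Elmhurst vs Fairview: Elmhurst wins 10–8.
Avon vs Fairview: Avon wins 17–1.
Harrow beats each rival — Elmhurst (14–4), Avon (15–3), Fairview (17–1) — so Harrow is the Condorcet winner.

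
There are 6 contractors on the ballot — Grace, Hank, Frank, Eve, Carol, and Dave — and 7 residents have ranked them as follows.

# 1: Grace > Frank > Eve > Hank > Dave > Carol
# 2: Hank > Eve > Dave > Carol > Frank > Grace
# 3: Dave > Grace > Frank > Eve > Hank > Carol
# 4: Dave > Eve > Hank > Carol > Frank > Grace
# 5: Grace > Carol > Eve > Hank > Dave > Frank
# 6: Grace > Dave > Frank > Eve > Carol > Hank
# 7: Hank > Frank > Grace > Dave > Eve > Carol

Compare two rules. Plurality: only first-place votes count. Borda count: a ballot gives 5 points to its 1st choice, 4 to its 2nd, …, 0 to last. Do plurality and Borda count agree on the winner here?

Yes

Plurality first-place counts: Grace 3, Hank 2, Frank 0, Eve 0, Carol 0, Dave 2 → Grace.
Borda totals: Grace 22, Hank 18, Frank 16, Eve 19, Carol 9, Dave 21 → Grace.
The two rules agree on Grace.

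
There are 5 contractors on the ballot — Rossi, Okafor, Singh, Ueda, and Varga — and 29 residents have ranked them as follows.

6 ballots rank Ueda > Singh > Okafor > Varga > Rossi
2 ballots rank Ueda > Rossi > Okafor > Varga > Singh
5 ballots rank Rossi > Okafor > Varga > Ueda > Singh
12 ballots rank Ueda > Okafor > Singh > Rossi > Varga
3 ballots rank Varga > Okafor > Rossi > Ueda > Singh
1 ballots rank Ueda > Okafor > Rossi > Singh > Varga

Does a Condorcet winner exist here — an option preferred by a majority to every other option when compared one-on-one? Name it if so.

Ueda

Head-to-head results (29 voters total):
Rossi vs Okafor: Okafor wins 22–7.
Rossi vs Singh: Singh wins 18–11.
Rossi vs Ueda: Ueda wins 21–8.
Rossi vs Varga: Rossi wins 20–9.
Okafor vs Singh: Okafor wins 23–6.
Okafor vs Ueda: Ueda wins 21–8.
Okafor vs Varga: Okafor wins 26–3.
Singh vs Ueda: Ueda wins 29–0.
Singh vs Varga: Singh wins 19–10.
Ueda vs Varga: Ueda wins 21–8.
Ueda beats each rival — Rossi (21–8), Okafor (21–8), Singh (29–0), Varga (21–8) — so Ueda is the Condorcet winner.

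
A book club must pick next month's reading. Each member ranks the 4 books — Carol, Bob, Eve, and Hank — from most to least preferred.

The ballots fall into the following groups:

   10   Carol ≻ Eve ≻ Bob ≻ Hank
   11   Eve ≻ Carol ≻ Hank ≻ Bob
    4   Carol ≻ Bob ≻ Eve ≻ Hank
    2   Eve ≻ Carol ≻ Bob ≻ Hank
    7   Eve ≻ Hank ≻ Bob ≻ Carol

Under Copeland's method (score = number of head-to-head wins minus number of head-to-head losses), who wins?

Eve

Pairwise results:
  Carol vs Bob: Carol wins 27–7.
  Carol vs Eve: Eve wins 20–14.
  Carol vs Hank: Carol wins 27–7.
  Bob vs Eve: Eve wins 30–4.
  Bob vs Hank: Hank wins 18–16.
  Eve vs Hank: Eve wins 34–0.
Copeland scores (wins − losses):
  Carol: 2 − 1 = 1
  Bob: 0 − 3 = -3
  Eve: 3 − 0 = 3
  Hank: 1 − 2 = -1
Eve has the best Copeland score.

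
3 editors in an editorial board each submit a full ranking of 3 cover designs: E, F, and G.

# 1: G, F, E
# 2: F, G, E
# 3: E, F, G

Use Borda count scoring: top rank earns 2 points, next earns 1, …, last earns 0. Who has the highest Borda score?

Borda scores:
  E: 0 + 0 + 2 = 2
  F: 1 + 2 + 1 = 4
  G: 2 + 1 + 0 = 3
F has the highest total.

F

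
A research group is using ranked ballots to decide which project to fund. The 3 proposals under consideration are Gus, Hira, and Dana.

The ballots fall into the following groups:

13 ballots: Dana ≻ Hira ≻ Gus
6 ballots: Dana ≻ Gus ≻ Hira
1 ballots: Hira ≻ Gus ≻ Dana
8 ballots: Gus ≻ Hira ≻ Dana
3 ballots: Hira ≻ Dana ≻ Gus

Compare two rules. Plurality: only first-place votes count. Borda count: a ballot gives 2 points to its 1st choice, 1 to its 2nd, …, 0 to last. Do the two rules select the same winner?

Plurality first-place counts: Gus 8, Hira 4, Dana 19 → Dana.
Borda totals: Gus 23, Hira 29, Dana 41 → Dana.
The two rules agree on Dana.

Yes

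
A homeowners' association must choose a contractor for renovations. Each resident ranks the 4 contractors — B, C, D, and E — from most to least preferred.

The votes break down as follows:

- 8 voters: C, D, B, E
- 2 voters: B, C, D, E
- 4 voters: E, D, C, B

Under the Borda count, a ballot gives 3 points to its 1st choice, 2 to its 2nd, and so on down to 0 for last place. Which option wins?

C

Borda scores:
  B: 8·1 + 2·3 + 4·0 = 14
  C: 8·3 + 2·2 + 4·1 = 32
  D: 8·2 + 2·1 + 4·2 = 26
  E: 8·0 + 2·0 + 4·3 = 12
C has the highest total.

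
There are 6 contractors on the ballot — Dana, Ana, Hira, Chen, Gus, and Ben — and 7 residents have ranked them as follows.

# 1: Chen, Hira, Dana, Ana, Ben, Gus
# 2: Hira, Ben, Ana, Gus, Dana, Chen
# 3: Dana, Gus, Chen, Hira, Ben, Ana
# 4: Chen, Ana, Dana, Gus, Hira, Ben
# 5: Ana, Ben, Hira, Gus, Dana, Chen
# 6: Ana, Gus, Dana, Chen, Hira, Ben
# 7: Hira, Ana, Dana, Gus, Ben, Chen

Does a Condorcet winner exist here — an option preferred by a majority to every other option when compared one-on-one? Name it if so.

Head-to-head results (7 voters total):
Dana vs Ana: Ana wins 5–2.
Dana vs Hira: Hira wins 4–3.
Dana vs Chen: Dana wins 5–2.
Dana vs Gus: Dana wins 4–3.
Dana vs Ben: Dana wins 5–2.
Ana vs Hira: Hira wins 4–3.
Ana vs Chen: Ana wins 4–3.
Ana vs Gus: Ana wins 6–1.
Ana vs Ben: Ana wins 5–2.
Hira vs Chen: Chen wins 4–3.
Hira vs Gus: Hira wins 4–3.
Hira vs Ben: Hira wins 6–1.
Chen vs Gus: Gus wins 5–2.
Chen vs Ben: Chen wins 4–3.
Gus vs Ben: Gus wins 4–3.
No candidate beats all others: Dana beats Chen beats Hira beats Dana, a majority cycle.

There is no Condorcet winner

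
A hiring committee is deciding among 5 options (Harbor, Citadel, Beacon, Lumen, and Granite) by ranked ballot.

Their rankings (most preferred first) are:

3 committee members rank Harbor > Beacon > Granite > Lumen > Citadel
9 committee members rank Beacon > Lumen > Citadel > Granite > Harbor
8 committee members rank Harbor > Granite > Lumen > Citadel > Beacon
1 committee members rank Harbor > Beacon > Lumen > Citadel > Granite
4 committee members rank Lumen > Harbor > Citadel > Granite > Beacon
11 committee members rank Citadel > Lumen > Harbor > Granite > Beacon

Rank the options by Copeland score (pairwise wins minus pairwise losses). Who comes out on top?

Lumen

Pairwise results:
  Harbor vs Citadel: Citadel wins 20–16.
  Harbor vs Beacon: Harbor wins 27–9.
  Harbor vs Lumen: Lumen wins 24–12.
  Harbor vs Granite: Harbor wins 27–9.
  Citadel vs Beacon: Citadel wins 23–13.
  Citadel vs Lumen: Lumen wins 25–11.
  Citadel vs Granite: Citadel wins 25–11.
  Beacon vs Lumen: Lumen wins 23–13.
  Beacon vs Granite: Granite wins 23–13.
  Lumen vs Granite: Lumen wins 25–11.
Copeland scores (wins − losses):
  Harbor: 2 − 2 = 0
  Citadel: 3 − 1 = 2
  Beacon: 0 − 4 = -4
  Lumen: 4 − 0 = 4
  Granite: 1 − 3 = -2
Lumen has the best Copeland score.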